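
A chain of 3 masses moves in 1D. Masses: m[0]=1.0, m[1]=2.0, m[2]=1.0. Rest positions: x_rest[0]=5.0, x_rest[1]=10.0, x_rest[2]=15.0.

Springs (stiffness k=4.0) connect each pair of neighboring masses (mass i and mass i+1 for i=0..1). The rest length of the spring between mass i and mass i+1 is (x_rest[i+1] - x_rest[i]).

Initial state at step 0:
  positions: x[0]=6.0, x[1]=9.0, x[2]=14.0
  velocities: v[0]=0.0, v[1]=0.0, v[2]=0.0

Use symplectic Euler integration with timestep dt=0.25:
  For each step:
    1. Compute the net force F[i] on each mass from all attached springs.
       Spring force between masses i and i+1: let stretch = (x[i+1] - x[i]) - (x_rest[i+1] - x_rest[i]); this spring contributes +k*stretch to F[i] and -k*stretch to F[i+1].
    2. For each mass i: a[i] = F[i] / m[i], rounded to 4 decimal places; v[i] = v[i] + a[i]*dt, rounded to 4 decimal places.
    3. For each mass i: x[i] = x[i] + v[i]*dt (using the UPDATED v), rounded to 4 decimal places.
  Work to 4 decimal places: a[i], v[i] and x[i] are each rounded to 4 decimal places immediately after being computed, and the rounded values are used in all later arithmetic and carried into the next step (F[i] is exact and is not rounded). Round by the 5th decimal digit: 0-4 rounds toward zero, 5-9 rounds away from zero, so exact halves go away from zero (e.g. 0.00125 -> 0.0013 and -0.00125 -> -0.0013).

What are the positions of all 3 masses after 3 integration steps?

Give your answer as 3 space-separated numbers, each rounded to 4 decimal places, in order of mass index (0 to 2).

Step 0: x=[6.0000 9.0000 14.0000] v=[0.0000 0.0000 0.0000]
Step 1: x=[5.5000 9.2500 14.0000] v=[-2.0000 1.0000 0.0000]
Step 2: x=[4.6875 9.6250 14.0625] v=[-3.2500 1.5000 0.2500]
Step 3: x=[3.8594 9.9375 14.2656] v=[-3.3125 1.2500 0.8125]

Answer: 3.8594 9.9375 14.2656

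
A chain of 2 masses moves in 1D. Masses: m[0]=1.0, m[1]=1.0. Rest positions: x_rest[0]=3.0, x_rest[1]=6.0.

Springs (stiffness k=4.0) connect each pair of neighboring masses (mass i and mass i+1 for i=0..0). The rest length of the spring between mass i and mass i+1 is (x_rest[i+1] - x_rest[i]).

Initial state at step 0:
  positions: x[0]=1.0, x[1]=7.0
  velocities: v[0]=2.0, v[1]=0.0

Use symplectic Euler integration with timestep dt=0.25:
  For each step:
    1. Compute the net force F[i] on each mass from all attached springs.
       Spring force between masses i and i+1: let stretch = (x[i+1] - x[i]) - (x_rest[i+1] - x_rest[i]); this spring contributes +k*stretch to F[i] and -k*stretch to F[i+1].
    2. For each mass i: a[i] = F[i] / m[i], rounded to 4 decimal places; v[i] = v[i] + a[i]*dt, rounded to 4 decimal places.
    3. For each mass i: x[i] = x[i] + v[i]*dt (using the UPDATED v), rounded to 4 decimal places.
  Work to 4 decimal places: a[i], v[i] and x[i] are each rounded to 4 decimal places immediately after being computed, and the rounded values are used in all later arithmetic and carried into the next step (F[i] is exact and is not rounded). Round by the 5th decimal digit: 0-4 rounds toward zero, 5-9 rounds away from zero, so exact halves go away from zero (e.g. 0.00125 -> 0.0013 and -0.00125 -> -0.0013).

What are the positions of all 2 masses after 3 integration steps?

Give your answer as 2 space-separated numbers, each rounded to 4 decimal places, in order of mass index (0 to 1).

Step 0: x=[1.0000 7.0000] v=[2.0000 0.0000]
Step 1: x=[2.2500 6.2500] v=[5.0000 -3.0000]
Step 2: x=[3.7500 5.2500] v=[6.0000 -4.0000]
Step 3: x=[4.8750 4.6250] v=[4.5000 -2.5000]

Answer: 4.8750 4.6250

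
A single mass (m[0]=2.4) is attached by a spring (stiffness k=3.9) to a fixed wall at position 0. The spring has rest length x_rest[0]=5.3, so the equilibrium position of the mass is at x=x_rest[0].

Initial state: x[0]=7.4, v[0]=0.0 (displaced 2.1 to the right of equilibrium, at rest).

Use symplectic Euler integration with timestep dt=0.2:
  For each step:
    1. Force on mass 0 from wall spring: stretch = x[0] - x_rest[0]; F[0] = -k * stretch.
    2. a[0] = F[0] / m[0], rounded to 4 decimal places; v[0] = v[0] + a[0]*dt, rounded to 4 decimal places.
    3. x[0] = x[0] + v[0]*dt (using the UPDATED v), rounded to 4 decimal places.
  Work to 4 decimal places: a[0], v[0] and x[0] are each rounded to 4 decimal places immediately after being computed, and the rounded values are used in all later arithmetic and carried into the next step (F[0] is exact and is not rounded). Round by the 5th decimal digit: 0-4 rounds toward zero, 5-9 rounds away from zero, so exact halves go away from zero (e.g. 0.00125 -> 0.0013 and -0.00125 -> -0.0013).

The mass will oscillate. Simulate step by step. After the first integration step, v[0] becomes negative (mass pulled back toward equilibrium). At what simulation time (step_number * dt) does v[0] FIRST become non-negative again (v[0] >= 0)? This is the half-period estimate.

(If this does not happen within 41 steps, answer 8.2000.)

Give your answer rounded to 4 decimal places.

Step 0: x=[7.4000] v=[0.0000]
Step 1: x=[7.2635] v=[-0.6825]
Step 2: x=[6.9994] v=[-1.3206]
Step 3: x=[6.6248] v=[-1.8729]
Step 4: x=[6.1641] v=[-2.3035]
Step 5: x=[5.6472] v=[-2.5843]
Step 6: x=[5.1078] v=[-2.6971]
Step 7: x=[4.5809] v=[-2.6346]
Step 8: x=[4.1007] v=[-2.4009]
Step 9: x=[3.6985] v=[-2.0111]
Step 10: x=[3.4004] v=[-1.4906]
Step 11: x=[3.2258] v=[-0.8732]
Step 12: x=[3.1860] v=[-0.1991]
Step 13: x=[3.2836] v=[0.4880]
First v>=0 after going negative at step 13, time=2.6000

Answer: 2.6000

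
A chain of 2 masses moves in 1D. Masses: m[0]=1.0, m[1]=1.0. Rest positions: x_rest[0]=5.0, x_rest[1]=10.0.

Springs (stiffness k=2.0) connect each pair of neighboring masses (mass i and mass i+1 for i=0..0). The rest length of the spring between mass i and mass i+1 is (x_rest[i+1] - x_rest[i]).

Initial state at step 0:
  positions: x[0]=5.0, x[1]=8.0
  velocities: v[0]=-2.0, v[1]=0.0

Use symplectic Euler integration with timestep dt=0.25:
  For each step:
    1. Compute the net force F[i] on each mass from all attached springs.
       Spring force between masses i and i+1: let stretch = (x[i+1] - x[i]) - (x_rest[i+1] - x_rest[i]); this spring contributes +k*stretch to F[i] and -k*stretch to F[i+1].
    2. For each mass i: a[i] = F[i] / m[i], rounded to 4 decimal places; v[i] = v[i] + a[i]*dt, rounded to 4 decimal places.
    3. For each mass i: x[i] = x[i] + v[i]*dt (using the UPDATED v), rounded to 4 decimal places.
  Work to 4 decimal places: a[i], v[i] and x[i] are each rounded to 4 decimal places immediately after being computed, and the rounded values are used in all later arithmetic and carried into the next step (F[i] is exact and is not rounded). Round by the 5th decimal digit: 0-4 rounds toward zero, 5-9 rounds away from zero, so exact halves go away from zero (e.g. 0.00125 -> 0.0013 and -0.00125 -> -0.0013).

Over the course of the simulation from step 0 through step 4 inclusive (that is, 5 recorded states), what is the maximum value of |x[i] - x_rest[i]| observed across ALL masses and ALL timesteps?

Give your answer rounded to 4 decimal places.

Step 0: x=[5.0000 8.0000] v=[-2.0000 0.0000]
Step 1: x=[4.2500 8.2500] v=[-3.0000 1.0000]
Step 2: x=[3.3750 8.6250] v=[-3.5000 1.5000]
Step 3: x=[2.5313 8.9688] v=[-3.3750 1.3750]
Step 4: x=[1.8672 9.1329] v=[-2.6563 0.6563]
Max displacement = 3.1328

Answer: 3.1328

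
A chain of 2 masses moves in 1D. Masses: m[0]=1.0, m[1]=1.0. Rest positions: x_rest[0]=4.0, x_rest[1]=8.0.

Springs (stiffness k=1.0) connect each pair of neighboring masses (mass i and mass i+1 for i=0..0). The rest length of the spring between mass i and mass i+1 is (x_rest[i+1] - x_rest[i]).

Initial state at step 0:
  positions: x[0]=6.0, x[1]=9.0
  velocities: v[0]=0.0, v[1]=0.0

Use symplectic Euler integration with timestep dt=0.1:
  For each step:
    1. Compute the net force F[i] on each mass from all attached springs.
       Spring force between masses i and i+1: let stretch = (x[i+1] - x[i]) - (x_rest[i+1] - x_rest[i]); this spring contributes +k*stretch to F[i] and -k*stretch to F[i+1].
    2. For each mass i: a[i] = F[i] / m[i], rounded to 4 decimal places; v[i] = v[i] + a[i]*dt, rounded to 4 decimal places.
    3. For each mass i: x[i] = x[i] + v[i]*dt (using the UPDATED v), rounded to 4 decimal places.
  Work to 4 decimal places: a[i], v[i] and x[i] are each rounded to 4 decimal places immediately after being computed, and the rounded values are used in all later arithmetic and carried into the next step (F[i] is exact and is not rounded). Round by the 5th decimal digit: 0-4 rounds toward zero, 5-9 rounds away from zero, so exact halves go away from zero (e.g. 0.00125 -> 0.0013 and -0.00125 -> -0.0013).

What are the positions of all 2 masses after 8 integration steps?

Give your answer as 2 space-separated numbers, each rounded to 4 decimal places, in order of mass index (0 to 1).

Answer: 5.6802 9.3198

Derivation:
Step 0: x=[6.0000 9.0000] v=[0.0000 0.0000]
Step 1: x=[5.9900 9.0100] v=[-0.1000 0.1000]
Step 2: x=[5.9702 9.0298] v=[-0.1980 0.1980]
Step 3: x=[5.9410 9.0590] v=[-0.2920 0.2920]
Step 4: x=[5.9030 9.0970] v=[-0.3802 0.3802]
Step 5: x=[5.8569 9.1431] v=[-0.4608 0.4608]
Step 6: x=[5.8037 9.1963] v=[-0.5322 0.5322]
Step 7: x=[5.7444 9.2556] v=[-0.5929 0.5929]
Step 8: x=[5.6802 9.3198] v=[-0.6418 0.6418]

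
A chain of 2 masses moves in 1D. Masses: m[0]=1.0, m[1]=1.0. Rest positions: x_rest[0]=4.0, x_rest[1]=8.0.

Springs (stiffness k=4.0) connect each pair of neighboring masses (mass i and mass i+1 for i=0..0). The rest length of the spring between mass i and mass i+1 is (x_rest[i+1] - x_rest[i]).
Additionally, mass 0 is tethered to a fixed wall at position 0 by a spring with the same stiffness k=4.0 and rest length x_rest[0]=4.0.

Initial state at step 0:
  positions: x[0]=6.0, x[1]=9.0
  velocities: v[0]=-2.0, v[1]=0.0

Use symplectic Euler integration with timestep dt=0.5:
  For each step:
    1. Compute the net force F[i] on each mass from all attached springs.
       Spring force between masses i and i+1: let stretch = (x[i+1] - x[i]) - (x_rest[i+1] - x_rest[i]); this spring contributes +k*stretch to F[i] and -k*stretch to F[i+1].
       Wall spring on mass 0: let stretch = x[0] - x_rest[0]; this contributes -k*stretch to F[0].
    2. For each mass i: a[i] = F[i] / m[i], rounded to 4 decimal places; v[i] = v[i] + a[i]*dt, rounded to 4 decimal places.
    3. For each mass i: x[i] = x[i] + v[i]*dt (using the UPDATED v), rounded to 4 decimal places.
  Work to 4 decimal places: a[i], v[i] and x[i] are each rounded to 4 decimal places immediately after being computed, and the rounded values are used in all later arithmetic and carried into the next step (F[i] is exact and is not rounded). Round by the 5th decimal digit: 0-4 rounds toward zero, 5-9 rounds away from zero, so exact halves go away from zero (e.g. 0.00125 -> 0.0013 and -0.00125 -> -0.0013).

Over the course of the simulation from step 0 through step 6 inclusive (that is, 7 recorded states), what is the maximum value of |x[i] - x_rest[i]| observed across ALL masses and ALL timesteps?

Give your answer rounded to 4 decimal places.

Answer: 3.0000

Derivation:
Step 0: x=[6.0000 9.0000] v=[-2.0000 0.0000]
Step 1: x=[2.0000 10.0000] v=[-8.0000 2.0000]
Step 2: x=[4.0000 7.0000] v=[4.0000 -6.0000]
Step 3: x=[5.0000 5.0000] v=[2.0000 -4.0000]
Step 4: x=[1.0000 7.0000] v=[-8.0000 4.0000]
Step 5: x=[2.0000 7.0000] v=[2.0000 0.0000]
Step 6: x=[6.0000 6.0000] v=[8.0000 -2.0000]
Max displacement = 3.0000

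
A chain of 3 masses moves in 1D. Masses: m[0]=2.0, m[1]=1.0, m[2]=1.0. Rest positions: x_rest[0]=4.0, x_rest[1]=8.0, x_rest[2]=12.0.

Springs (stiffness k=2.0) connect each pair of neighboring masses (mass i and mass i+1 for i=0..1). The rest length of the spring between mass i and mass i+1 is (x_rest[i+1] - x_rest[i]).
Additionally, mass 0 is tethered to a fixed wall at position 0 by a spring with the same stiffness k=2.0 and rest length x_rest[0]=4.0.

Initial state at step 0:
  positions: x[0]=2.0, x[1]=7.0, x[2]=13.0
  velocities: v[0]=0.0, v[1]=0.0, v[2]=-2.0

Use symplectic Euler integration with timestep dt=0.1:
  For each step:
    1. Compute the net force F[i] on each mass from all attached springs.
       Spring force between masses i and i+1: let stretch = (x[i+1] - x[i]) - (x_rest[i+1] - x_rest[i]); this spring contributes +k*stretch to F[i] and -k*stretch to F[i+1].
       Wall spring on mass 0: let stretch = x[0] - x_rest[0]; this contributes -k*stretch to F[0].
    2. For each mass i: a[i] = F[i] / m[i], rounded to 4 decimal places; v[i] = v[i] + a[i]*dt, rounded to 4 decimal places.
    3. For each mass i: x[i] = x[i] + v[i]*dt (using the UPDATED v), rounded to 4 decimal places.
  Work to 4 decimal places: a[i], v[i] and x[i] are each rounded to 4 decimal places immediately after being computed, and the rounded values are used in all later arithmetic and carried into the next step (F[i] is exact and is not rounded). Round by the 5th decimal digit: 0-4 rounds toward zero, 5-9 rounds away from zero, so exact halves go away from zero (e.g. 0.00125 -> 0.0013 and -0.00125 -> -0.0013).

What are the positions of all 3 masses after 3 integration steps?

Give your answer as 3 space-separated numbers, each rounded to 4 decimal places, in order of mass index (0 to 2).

Step 0: x=[2.0000 7.0000 13.0000] v=[0.0000 0.0000 -2.0000]
Step 1: x=[2.0300 7.0200 12.7600] v=[0.3000 0.2000 -2.4000]
Step 2: x=[2.0896 7.0550 12.4852] v=[0.5960 0.3500 -2.7480]
Step 3: x=[2.1780 7.0993 12.1818] v=[0.8836 0.4430 -3.0340]

Answer: 2.1780 7.0993 12.1818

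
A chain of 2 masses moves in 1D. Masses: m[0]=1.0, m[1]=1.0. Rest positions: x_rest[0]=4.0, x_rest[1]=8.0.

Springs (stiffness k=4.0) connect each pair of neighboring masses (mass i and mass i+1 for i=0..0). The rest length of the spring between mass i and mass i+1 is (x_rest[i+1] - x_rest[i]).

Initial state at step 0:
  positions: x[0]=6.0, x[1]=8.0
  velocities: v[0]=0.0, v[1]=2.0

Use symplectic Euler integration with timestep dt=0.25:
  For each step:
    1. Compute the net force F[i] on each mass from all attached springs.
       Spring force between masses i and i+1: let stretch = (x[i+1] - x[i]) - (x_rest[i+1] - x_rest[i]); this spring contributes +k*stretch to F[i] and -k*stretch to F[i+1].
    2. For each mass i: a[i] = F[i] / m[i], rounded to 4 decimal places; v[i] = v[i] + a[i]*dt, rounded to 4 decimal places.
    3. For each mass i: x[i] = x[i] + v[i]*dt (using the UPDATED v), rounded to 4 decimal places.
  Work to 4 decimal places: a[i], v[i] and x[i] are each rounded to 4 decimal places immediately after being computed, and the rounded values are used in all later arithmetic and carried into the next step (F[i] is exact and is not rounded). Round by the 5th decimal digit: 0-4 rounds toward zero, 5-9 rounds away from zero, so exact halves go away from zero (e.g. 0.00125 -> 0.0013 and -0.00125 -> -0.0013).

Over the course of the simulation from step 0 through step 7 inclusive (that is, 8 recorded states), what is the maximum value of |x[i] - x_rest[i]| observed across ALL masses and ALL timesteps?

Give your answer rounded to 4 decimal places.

Step 0: x=[6.0000 8.0000] v=[0.0000 2.0000]
Step 1: x=[5.5000 9.0000] v=[-2.0000 4.0000]
Step 2: x=[4.8750 10.1250] v=[-2.5000 4.5000]
Step 3: x=[4.5625 10.9375] v=[-1.2500 3.2500]
Step 4: x=[4.8438 11.1563] v=[1.1250 0.8750]
Step 5: x=[5.7032 10.7969] v=[3.4375 -1.4375]
Step 6: x=[6.8360 10.1641] v=[4.5312 -2.5312]
Step 7: x=[7.8008 9.6993] v=[3.8593 -1.8593]
Max displacement = 3.8008

Answer: 3.8008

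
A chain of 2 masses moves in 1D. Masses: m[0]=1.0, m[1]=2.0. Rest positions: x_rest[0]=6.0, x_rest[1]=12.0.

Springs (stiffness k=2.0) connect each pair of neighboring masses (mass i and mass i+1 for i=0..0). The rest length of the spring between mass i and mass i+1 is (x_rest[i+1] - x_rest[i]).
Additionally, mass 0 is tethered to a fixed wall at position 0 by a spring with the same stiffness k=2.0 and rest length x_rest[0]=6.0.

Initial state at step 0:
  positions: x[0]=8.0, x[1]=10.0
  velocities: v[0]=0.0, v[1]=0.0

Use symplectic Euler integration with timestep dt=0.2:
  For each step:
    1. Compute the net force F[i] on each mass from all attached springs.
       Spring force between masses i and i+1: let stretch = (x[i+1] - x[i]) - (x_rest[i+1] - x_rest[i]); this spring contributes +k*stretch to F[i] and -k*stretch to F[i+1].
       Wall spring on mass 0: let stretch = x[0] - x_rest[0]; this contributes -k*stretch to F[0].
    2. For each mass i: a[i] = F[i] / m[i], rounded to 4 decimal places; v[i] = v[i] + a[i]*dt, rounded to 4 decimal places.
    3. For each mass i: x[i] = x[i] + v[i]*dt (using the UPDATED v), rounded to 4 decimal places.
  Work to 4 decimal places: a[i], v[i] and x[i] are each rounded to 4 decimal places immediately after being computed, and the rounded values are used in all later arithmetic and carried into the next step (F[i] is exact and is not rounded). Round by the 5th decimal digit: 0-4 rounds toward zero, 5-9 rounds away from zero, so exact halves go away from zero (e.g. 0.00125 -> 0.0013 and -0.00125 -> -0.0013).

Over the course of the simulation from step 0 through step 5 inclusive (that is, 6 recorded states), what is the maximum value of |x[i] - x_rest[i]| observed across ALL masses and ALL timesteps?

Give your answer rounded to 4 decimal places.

Answer: 2.4964

Derivation:
Step 0: x=[8.0000 10.0000] v=[0.0000 0.0000]
Step 1: x=[7.5200 10.1600] v=[-2.4000 0.8000]
Step 2: x=[6.6496 10.4544] v=[-4.3520 1.4720]
Step 3: x=[5.5516 10.8366] v=[-5.4899 1.9110]
Step 4: x=[4.4323 11.2474] v=[-5.5965 2.0540]
Step 5: x=[3.5036 11.6256] v=[-4.6434 1.8910]
Max displacement = 2.4964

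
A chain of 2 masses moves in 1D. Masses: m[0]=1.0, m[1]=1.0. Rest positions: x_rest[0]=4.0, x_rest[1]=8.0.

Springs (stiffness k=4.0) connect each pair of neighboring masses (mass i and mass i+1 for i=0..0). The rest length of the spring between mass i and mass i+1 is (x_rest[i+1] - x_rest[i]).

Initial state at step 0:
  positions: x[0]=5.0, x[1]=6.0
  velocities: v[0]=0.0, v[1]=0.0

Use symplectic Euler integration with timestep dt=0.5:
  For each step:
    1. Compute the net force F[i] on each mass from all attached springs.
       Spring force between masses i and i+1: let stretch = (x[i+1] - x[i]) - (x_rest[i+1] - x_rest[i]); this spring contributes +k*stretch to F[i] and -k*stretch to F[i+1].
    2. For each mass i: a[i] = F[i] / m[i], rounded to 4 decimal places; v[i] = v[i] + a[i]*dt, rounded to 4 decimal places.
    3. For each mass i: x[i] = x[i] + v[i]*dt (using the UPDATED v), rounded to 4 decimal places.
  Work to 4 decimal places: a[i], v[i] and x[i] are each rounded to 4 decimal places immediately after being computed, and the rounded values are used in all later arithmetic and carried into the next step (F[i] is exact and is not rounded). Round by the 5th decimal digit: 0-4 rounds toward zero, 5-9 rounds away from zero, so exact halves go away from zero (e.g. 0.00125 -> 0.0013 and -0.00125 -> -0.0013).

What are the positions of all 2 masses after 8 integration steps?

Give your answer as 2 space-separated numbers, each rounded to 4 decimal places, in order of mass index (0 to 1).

Step 0: x=[5.0000 6.0000] v=[0.0000 0.0000]
Step 1: x=[2.0000 9.0000] v=[-6.0000 6.0000]
Step 2: x=[2.0000 9.0000] v=[0.0000 0.0000]
Step 3: x=[5.0000 6.0000] v=[6.0000 -6.0000]
Step 4: x=[5.0000 6.0000] v=[0.0000 0.0000]
Step 5: x=[2.0000 9.0000] v=[-6.0000 6.0000]
Step 6: x=[2.0000 9.0000] v=[0.0000 0.0000]
Step 7: x=[5.0000 6.0000] v=[6.0000 -6.0000]
Step 8: x=[5.0000 6.0000] v=[0.0000 0.0000]

Answer: 5.0000 6.0000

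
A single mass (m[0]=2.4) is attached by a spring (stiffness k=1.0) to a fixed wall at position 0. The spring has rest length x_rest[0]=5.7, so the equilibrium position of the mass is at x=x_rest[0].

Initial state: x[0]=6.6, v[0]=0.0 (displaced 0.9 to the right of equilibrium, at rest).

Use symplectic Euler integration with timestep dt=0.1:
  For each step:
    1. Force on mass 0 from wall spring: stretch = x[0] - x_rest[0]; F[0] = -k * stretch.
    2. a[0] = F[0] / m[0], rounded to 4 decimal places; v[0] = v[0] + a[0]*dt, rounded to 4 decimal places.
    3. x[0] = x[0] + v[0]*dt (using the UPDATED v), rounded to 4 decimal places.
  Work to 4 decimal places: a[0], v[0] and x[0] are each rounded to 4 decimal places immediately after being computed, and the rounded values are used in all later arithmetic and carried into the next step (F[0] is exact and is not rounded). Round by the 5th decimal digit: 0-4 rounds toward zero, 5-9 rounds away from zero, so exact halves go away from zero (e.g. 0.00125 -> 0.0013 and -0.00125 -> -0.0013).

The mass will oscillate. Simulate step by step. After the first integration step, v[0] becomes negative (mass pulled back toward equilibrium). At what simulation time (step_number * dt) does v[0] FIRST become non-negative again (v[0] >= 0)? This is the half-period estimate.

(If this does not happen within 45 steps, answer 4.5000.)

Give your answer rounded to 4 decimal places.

Answer: 4.5000

Derivation:
Step 0: x=[6.6000] v=[0.0000]
Step 1: x=[6.5963] v=[-0.0375]
Step 2: x=[6.5888] v=[-0.0749]
Step 3: x=[6.5776] v=[-0.1119]
Step 4: x=[6.5628] v=[-0.1485]
Step 5: x=[6.5444] v=[-0.1845]
Step 6: x=[6.5224] v=[-0.2197]
Step 7: x=[6.4970] v=[-0.2540]
Step 8: x=[6.4683] v=[-0.2872]
Step 9: x=[6.4364] v=[-0.3192]
Step 10: x=[6.4014] v=[-0.3499]
Step 11: x=[6.3635] v=[-0.3791]
Step 12: x=[6.3228] v=[-0.4068]
Step 13: x=[6.2795] v=[-0.4328]
Step 14: x=[6.2338] v=[-0.4570]
Step 15: x=[6.1859] v=[-0.4792]
Step 16: x=[6.1360] v=[-0.4995]
Step 17: x=[6.0842] v=[-0.5177]
Step 18: x=[6.0308] v=[-0.5337]
Step 19: x=[5.9761] v=[-0.5475]
Step 20: x=[5.9202] v=[-0.5590]
Step 21: x=[5.8634] v=[-0.5682]
Step 22: x=[5.8059] v=[-0.5750]
Step 23: x=[5.7480] v=[-0.5794]
Step 24: x=[5.6899] v=[-0.5814]
Step 25: x=[5.6318] v=[-0.5810]
Step 26: x=[5.5740] v=[-0.5782]
Step 27: x=[5.5167] v=[-0.5730]
Step 28: x=[5.4602] v=[-0.5654]
Step 29: x=[5.4047] v=[-0.5554]
Step 30: x=[5.3504] v=[-0.5431]
Step 31: x=[5.2976] v=[-0.5285]
Step 32: x=[5.2464] v=[-0.5117]
Step 33: x=[5.1971] v=[-0.4928]
Step 34: x=[5.1499] v=[-0.4719]
Step 35: x=[5.1050] v=[-0.4490]
Step 36: x=[5.0626] v=[-0.4242]
Step 37: x=[5.0228] v=[-0.3976]
Step 38: x=[4.9859] v=[-0.3694]
Step 39: x=[4.9519] v=[-0.3397]
Step 40: x=[4.9211] v=[-0.3085]
Step 41: x=[4.8935] v=[-0.2761]
Step 42: x=[4.8693] v=[-0.2425]
Step 43: x=[4.8485] v=[-0.2079]
Step 44: x=[4.8313] v=[-0.1724]
Step 45: x=[4.8177] v=[-0.1362]
v[0] did not become non-negative within 45 steps; using fallback time=4.5000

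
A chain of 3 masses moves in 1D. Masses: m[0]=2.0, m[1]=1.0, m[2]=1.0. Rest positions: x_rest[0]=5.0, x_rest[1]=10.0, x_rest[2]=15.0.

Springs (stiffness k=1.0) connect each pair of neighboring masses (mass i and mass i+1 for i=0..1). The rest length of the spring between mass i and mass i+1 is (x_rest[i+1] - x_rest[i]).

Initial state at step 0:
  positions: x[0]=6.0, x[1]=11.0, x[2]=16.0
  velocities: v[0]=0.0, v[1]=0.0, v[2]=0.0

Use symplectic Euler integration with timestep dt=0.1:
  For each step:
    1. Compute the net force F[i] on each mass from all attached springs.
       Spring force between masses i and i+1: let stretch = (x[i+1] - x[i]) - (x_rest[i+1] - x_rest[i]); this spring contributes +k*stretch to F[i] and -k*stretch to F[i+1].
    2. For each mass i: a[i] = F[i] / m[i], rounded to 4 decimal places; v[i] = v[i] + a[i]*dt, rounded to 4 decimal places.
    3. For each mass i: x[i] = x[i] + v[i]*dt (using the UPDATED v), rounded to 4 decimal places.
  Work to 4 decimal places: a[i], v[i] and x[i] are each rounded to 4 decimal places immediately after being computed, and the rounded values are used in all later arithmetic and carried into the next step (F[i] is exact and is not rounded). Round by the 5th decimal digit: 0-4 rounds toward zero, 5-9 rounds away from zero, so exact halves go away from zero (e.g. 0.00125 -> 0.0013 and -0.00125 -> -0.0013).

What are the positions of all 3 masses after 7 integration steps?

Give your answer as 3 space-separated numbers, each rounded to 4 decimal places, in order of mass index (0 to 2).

Answer: 6.0000 11.0000 16.0000

Derivation:
Step 0: x=[6.0000 11.0000 16.0000] v=[0.0000 0.0000 0.0000]
Step 1: x=[6.0000 11.0000 16.0000] v=[0.0000 0.0000 0.0000]
Step 2: x=[6.0000 11.0000 16.0000] v=[0.0000 0.0000 0.0000]
Step 3: x=[6.0000 11.0000 16.0000] v=[0.0000 0.0000 0.0000]
Step 4: x=[6.0000 11.0000 16.0000] v=[0.0000 0.0000 0.0000]
Step 5: x=[6.0000 11.0000 16.0000] v=[0.0000 0.0000 0.0000]
Step 6: x=[6.0000 11.0000 16.0000] v=[0.0000 0.0000 0.0000]
Step 7: x=[6.0000 11.0000 16.0000] v=[0.0000 0.0000 0.0000]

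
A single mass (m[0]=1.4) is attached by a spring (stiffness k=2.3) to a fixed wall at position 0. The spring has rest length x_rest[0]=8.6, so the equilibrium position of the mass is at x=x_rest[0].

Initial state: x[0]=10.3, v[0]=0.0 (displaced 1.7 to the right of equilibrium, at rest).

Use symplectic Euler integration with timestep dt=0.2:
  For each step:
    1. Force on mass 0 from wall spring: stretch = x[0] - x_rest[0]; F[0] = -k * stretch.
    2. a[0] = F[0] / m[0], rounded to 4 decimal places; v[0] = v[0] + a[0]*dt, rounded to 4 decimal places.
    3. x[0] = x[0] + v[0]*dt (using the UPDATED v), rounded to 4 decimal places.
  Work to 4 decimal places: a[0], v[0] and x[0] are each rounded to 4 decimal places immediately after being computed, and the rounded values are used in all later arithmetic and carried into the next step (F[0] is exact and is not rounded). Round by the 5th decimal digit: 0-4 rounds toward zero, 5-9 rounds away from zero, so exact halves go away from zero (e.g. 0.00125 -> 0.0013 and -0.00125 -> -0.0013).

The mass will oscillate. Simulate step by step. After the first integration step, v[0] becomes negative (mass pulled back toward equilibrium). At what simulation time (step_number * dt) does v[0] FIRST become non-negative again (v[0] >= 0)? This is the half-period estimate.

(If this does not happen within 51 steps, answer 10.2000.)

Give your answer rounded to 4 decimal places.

Step 0: x=[10.3000] v=[0.0000]
Step 1: x=[10.1883] v=[-0.5586]
Step 2: x=[9.9722] v=[-1.0805]
Step 3: x=[9.6659] v=[-1.5314]
Step 4: x=[9.2896] v=[-1.8816]
Step 5: x=[8.8680] v=[-2.1082]
Step 6: x=[8.4287] v=[-2.1963]
Step 7: x=[8.0007] v=[-2.1400]
Step 8: x=[7.6121] v=[-1.9431]
Step 9: x=[7.2884] v=[-1.6185]
Step 10: x=[7.0509] v=[-1.1875]
Step 11: x=[6.9152] v=[-0.6785]
Step 12: x=[6.8902] v=[-0.1249]
Step 13: x=[6.9776] v=[0.4369]
First v>=0 after going negative at step 13, time=2.6000

Answer: 2.6000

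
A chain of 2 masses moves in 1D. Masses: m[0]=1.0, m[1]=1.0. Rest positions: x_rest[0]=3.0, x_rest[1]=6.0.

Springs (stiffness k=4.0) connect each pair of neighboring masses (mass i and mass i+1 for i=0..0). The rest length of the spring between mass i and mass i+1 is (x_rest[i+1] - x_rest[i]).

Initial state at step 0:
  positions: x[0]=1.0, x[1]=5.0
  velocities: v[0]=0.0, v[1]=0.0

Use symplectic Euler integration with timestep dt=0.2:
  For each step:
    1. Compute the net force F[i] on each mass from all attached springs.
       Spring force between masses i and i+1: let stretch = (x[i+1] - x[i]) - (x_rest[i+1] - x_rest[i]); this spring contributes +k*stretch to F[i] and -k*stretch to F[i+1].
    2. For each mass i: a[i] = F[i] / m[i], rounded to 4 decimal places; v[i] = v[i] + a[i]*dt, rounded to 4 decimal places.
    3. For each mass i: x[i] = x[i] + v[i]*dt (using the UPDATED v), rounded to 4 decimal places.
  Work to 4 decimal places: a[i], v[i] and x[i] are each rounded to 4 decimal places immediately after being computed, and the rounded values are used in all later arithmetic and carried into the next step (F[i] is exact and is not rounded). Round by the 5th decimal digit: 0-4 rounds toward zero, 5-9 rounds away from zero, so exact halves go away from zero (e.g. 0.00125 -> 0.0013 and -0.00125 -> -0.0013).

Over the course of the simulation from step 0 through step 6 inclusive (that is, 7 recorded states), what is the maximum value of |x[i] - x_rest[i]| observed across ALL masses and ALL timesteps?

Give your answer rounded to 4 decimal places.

Step 0: x=[1.0000 5.0000] v=[0.0000 0.0000]
Step 1: x=[1.1600 4.8400] v=[0.8000 -0.8000]
Step 2: x=[1.4288 4.5712] v=[1.3440 -1.3440]
Step 3: x=[1.7204 4.2796] v=[1.4579 -1.4579]
Step 4: x=[1.9415 4.0585] v=[1.1053 -1.1053]
Step 5: x=[2.0213 3.9787] v=[0.3989 -0.3989]
Step 6: x=[1.9343 4.0657] v=[-0.4352 0.4352]
Max displacement = 2.0213

Answer: 2.0213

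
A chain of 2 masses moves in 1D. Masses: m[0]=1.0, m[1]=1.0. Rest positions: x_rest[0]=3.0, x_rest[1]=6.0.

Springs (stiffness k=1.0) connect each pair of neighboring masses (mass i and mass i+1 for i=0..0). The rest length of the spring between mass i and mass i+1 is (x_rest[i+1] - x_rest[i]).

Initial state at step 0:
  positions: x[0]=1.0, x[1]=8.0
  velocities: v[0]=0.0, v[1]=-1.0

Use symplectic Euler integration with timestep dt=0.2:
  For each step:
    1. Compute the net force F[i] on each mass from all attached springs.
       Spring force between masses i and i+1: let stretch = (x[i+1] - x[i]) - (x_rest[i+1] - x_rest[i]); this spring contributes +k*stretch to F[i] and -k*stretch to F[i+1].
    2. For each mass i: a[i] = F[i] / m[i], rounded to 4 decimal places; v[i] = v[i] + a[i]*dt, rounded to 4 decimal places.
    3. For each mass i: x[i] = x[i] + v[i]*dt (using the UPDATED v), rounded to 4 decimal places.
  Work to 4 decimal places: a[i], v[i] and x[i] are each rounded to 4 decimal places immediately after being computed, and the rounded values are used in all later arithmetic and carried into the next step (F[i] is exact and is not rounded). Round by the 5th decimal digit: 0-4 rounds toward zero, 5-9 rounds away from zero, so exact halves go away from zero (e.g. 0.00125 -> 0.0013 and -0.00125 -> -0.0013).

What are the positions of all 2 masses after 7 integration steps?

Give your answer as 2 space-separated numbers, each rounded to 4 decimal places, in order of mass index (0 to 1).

Step 0: x=[1.0000 8.0000] v=[0.0000 -1.0000]
Step 1: x=[1.1600 7.6400] v=[0.8000 -1.8000]
Step 2: x=[1.4592 7.1408] v=[1.4960 -2.4960]
Step 3: x=[1.8657 6.5343] v=[2.0323 -3.0323]
Step 4: x=[2.3389 5.8611] v=[2.3660 -3.3660]
Step 5: x=[2.8330 5.1670] v=[2.4704 -3.4704]
Step 6: x=[3.3004 4.4996] v=[2.3372 -3.3372]
Step 7: x=[3.6958 3.9042] v=[1.9770 -2.9770]

Answer: 3.6958 3.9042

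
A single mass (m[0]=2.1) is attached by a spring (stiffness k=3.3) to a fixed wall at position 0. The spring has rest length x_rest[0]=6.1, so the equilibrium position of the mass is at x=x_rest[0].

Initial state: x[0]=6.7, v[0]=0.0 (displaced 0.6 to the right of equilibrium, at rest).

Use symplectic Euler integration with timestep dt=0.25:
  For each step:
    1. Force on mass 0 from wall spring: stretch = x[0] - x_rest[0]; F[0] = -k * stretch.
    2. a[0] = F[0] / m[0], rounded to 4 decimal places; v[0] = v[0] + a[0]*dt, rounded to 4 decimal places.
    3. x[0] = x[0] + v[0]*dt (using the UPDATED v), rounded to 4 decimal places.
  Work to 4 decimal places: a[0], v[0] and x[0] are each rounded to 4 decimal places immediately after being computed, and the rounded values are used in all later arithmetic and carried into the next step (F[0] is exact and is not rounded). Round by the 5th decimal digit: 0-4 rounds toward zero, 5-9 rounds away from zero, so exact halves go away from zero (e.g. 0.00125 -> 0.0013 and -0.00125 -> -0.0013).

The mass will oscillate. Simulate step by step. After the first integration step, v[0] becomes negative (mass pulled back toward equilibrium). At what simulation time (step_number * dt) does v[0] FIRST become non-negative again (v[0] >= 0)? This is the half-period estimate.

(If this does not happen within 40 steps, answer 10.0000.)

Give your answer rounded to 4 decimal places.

Step 0: x=[6.7000] v=[0.0000]
Step 1: x=[6.6411] v=[-0.2357]
Step 2: x=[6.5290] v=[-0.4483]
Step 3: x=[6.3748] v=[-0.6168]
Step 4: x=[6.1936] v=[-0.7248]
Step 5: x=[6.0032] v=[-0.7616]
Step 6: x=[5.8223] v=[-0.7236]
Step 7: x=[5.6687] v=[-0.6145]
Step 8: x=[5.5574] v=[-0.4451]
Step 9: x=[5.4994] v=[-0.2319]
Step 10: x=[5.5004] v=[0.0041]
First v>=0 after going negative at step 10, time=2.5000

Answer: 2.5000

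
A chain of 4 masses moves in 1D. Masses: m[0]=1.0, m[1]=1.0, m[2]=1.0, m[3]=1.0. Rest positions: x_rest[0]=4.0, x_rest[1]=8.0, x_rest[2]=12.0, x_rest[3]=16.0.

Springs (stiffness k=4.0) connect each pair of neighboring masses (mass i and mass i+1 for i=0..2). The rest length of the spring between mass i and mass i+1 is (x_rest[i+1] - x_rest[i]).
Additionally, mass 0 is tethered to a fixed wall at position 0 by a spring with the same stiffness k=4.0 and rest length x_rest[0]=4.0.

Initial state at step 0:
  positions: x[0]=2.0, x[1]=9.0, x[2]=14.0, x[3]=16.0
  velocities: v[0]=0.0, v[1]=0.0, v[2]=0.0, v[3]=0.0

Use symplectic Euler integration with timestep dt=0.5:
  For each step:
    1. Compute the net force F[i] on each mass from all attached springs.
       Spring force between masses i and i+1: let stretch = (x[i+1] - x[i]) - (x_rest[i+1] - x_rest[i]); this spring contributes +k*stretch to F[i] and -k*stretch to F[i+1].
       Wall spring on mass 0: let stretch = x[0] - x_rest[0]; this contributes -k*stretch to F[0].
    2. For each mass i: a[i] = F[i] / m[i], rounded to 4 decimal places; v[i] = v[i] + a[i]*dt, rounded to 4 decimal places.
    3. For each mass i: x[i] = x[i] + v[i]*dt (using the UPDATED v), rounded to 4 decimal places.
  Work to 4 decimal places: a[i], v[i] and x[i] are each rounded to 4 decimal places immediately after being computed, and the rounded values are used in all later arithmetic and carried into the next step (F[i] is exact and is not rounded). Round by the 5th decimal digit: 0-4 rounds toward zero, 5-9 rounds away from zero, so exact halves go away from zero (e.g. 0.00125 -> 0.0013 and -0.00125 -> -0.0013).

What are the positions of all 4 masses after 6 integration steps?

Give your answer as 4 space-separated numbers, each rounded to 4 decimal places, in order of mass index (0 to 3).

Answer: 3.0000 7.0000 13.0000 15.0000

Derivation:
Step 0: x=[2.0000 9.0000 14.0000 16.0000] v=[0.0000 0.0000 0.0000 0.0000]
Step 1: x=[7.0000 7.0000 11.0000 18.0000] v=[10.0000 -4.0000 -6.0000 4.0000]
Step 2: x=[5.0000 9.0000 11.0000 17.0000] v=[-4.0000 4.0000 0.0000 -2.0000]
Step 3: x=[2.0000 9.0000 15.0000 14.0000] v=[-6.0000 0.0000 8.0000 -6.0000]
Step 4: x=[4.0000 8.0000 12.0000 16.0000] v=[4.0000 -2.0000 -6.0000 4.0000]
Step 5: x=[6.0000 7.0000 9.0000 18.0000] v=[4.0000 -2.0000 -6.0000 4.0000]
Step 6: x=[3.0000 7.0000 13.0000 15.0000] v=[-6.0000 0.0000 8.0000 -6.0000]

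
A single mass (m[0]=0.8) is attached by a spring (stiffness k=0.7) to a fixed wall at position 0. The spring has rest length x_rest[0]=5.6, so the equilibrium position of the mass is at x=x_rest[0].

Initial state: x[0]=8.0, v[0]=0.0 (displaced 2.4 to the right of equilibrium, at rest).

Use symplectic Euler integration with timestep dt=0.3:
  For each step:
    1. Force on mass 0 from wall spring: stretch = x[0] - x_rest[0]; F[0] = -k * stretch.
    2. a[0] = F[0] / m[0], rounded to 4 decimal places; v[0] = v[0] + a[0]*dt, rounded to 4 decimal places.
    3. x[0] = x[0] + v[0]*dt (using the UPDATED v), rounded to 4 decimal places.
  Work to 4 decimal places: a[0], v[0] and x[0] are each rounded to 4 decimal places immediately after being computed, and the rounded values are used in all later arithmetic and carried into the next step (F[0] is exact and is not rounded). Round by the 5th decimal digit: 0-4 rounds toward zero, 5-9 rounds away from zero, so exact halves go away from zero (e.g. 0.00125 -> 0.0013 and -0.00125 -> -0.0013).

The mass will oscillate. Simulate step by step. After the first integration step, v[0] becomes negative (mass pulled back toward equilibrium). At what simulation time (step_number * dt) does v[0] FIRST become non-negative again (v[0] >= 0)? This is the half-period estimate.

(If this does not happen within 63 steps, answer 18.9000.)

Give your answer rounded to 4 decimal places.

Step 0: x=[8.0000] v=[0.0000]
Step 1: x=[7.8110] v=[-0.6300]
Step 2: x=[7.4479] v=[-1.2104]
Step 3: x=[6.9393] v=[-1.6955]
Step 4: x=[6.3252] v=[-2.0471]
Step 5: x=[5.6540] v=[-2.2375]
Step 6: x=[4.9785] v=[-2.2517]
Step 7: x=[4.3519] v=[-2.0886]
Step 8: x=[3.8236] v=[-1.7610]
Step 9: x=[3.4352] v=[-1.2947]
Step 10: x=[3.2173] v=[-0.7264]
Step 11: x=[3.1870] v=[-0.1009]
Step 12: x=[3.3468] v=[0.5325]
First v>=0 after going negative at step 12, time=3.6000

Answer: 3.6000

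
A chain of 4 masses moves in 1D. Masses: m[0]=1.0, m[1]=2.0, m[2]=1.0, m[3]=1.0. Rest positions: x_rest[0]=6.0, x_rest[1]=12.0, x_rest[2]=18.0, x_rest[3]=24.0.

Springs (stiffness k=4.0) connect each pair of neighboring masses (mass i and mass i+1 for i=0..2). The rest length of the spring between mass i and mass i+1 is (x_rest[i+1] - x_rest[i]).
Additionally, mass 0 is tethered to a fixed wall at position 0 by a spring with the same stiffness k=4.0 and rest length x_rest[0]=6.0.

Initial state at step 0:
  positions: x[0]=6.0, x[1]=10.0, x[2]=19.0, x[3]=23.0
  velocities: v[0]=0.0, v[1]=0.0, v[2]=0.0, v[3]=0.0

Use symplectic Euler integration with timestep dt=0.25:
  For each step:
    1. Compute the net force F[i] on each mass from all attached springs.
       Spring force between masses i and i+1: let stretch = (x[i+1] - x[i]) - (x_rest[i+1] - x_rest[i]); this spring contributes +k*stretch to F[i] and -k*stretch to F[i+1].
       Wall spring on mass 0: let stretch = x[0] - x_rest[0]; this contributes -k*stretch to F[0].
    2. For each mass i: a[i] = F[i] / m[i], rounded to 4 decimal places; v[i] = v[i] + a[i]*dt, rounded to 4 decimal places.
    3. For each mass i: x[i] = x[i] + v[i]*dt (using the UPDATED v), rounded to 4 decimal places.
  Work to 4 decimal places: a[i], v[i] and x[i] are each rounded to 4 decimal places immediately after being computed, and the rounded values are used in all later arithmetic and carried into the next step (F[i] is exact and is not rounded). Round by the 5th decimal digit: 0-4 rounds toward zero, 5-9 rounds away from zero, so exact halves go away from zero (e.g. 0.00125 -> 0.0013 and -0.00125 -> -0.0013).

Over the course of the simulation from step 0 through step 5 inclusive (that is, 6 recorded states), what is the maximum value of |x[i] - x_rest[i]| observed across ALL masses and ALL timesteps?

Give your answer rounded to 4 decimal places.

Answer: 2.6250

Derivation:
Step 0: x=[6.0000 10.0000 19.0000 23.0000] v=[0.0000 0.0000 0.0000 0.0000]
Step 1: x=[5.5000 10.6250 17.7500 23.5000] v=[-2.0000 2.5000 -5.0000 2.0000]
Step 2: x=[4.9063 11.5000 16.1563 24.0625] v=[-2.3750 3.5000 -6.3750 2.2500]
Step 3: x=[4.7344 12.1328 15.3750 24.1485] v=[-0.6876 2.5313 -3.1251 0.3438]
Step 4: x=[5.2285 12.2461 15.9766 23.5411] v=[1.9764 0.4532 2.4062 -2.4297]
Step 5: x=[6.1699 11.9485 17.5367 22.5426] v=[3.7655 -1.1904 6.2402 -3.9942]
Max displacement = 2.6250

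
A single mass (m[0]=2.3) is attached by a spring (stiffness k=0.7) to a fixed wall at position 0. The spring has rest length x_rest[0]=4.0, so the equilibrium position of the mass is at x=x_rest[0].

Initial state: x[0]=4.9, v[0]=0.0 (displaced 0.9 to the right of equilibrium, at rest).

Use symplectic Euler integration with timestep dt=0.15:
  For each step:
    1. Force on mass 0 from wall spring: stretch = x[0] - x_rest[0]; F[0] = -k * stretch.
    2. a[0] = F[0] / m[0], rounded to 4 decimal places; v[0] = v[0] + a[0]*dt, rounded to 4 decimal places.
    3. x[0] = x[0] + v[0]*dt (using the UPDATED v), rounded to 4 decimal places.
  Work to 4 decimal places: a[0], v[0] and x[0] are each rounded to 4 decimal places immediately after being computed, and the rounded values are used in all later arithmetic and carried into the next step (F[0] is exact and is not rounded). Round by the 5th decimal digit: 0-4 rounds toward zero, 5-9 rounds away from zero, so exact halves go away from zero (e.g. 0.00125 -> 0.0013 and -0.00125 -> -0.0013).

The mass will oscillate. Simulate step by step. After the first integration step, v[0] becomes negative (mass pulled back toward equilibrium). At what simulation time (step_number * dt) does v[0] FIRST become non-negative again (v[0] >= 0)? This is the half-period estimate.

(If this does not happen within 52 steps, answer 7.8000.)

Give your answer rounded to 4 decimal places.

Answer: 5.7000

Derivation:
Step 0: x=[4.9000] v=[0.0000]
Step 1: x=[4.8938] v=[-0.0411]
Step 2: x=[4.8815] v=[-0.0819]
Step 3: x=[4.8632] v=[-0.1221]
Step 4: x=[4.8390] v=[-0.1615]
Step 5: x=[4.8090] v=[-0.1998]
Step 6: x=[4.7735] v=[-0.2367]
Step 7: x=[4.7327] v=[-0.2720]
Step 8: x=[4.6869] v=[-0.3055]
Step 9: x=[4.6364] v=[-0.3369]
Step 10: x=[4.5815] v=[-0.3660]
Step 11: x=[4.5226] v=[-0.3926]
Step 12: x=[4.4601] v=[-0.4165]
Step 13: x=[4.3945] v=[-0.4375]
Step 14: x=[4.3262] v=[-0.4555]
Step 15: x=[4.2556] v=[-0.4704]
Step 16: x=[4.1833] v=[-0.4821]
Step 17: x=[4.1097] v=[-0.4905]
Step 18: x=[4.0354] v=[-0.4955]
Step 19: x=[3.9608] v=[-0.4971]
Step 20: x=[3.8865] v=[-0.4953]
Step 21: x=[3.8130] v=[-0.4901]
Step 22: x=[3.7408] v=[-0.4816]
Step 23: x=[3.6703] v=[-0.4698]
Step 24: x=[3.6021] v=[-0.4548]
Step 25: x=[3.5366] v=[-0.4366]
Step 26: x=[3.4743] v=[-0.4155]
Step 27: x=[3.4156] v=[-0.3915]
Step 28: x=[3.3609] v=[-0.3648]
Step 29: x=[3.3106] v=[-0.3356]
Step 30: x=[3.2650] v=[-0.3041]
Step 31: x=[3.2244] v=[-0.2705]
Step 32: x=[3.1891] v=[-0.2351]
Step 33: x=[3.1594] v=[-0.1981]
Step 34: x=[3.1354] v=[-0.1597]
Step 35: x=[3.1174] v=[-0.1202]
Step 36: x=[3.1054] v=[-0.0799]
Step 37: x=[3.0995] v=[-0.0391]
Step 38: x=[3.0998] v=[0.0020]
First v>=0 after going negative at step 38, time=5.7000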